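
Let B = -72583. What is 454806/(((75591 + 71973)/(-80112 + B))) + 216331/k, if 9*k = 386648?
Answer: -745863959217139/1584870152 ≈ -4.7062e+5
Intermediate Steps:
k = 386648/9 (k = (⅑)*386648 = 386648/9 ≈ 42961.)
454806/(((75591 + 71973)/(-80112 + B))) + 216331/k = 454806/(((75591 + 71973)/(-80112 - 72583))) + 216331/(386648/9) = 454806/((147564/(-152695))) + 216331*(9/386648) = 454806/((147564*(-1/152695))) + 1946979/386648 = 454806/(-147564/152695) + 1946979/386648 = 454806*(-152695/147564) + 1946979/386648 = -3858144565/8198 + 1946979/386648 = -745863959217139/1584870152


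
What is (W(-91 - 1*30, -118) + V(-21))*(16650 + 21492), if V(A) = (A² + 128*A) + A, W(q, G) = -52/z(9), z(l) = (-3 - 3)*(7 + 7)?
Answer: -605377110/7 ≈ -8.6482e+7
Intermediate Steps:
z(l) = -84 (z(l) = -6*14 = -84)
W(q, G) = 13/21 (W(q, G) = -52/(-84) = -52*(-1/84) = 13/21)
V(A) = A² + 129*A
(W(-91 - 1*30, -118) + V(-21))*(16650 + 21492) = (13/21 - 21*(129 - 21))*(16650 + 21492) = (13/21 - 21*108)*38142 = (13/21 - 2268)*38142 = -47615/21*38142 = -605377110/7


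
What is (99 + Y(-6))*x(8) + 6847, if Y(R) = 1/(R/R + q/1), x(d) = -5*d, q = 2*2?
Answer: 2879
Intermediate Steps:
q = 4
Y(R) = 1/5 (Y(R) = 1/(R/R + 4/1) = 1/(1 + 4*1) = 1/(1 + 4) = 1/5)
(99 + Y(-6))*x(8) + 6847 = (99 + 1/5)*(-5*8) + 6847 = (496/5)*(-40) + 6847 = -3968 + 6847 = 2879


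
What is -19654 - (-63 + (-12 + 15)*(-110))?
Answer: -19261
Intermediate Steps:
-19654 - (-63 + (-12 + 15)*(-110)) = -19654 - (-63 + 3*(-110)) = -19654 - (-63 - 330) = -19654 - 1*(-393) = -19654 + 393 = -19261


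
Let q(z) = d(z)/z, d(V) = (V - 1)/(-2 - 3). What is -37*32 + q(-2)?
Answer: -11843/10 ≈ -1184.3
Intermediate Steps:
d(V) = 1/5 - V/5 (d(V) = (-1 + V)/(-5) = (-1 + V)*(-1/5) = 1/5 - V/5)
q(z) = (1/5 - z/5)/z
-37*32 + q(-2) = -37*32 + (1/5)*(1 - 1*(-2))/(-2) = -1184 + (1/5)*(-1/2)*(1 + 2) = -1184 + (1/5)*(-1/2)*3 = -1184 - 3/10 = -11843/10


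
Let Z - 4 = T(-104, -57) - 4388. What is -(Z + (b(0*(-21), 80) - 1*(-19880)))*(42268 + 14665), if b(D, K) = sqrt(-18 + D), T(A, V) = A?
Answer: -876312736 - 170799*I*sqrt(2) ≈ -8.7631e+8 - 2.4155e+5*I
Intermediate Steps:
Z = -4488 (Z = 4 + (-104 - 4388) = 4 - 4492 = -4488)
-(Z + (b(0*(-21), 80) - 1*(-19880)))*(42268 + 14665) = -(-4488 + (sqrt(-18 + 0*(-21)) - 1*(-19880)))*(42268 + 14665) = -(-4488 + (sqrt(-18 + 0) + 19880))*56933 = -(-4488 + (sqrt(-18) + 19880))*56933 = -(-4488 + (3*I*sqrt(2) + 19880))*56933 = -(-4488 + (19880 + 3*I*sqrt(2)))*56933 = -(15392 + 3*I*sqrt(2))*56933 = -(876312736 + 170799*I*sqrt(2)) = -876312736 - 170799*I*sqrt(2)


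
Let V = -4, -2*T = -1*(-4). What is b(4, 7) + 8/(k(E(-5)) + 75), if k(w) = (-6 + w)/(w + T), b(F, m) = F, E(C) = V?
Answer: 472/115 ≈ 4.1043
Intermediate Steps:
T = -2 (T = -(-1)*(-4)/2 = -½*4 = -2)
E(C) = -4
k(w) = (-6 + w)/(-2 + w) (k(w) = (-6 + w)/(w - 2) = (-6 + w)/(-2 + w))
b(4, 7) + 8/(k(E(-5)) + 75) = 4 + 8/((-6 - 4)/(-2 - 4) + 75) = 4 + 8/(-10/(-6) + 75) = 4 + 8/(-⅙*(-10) + 75) = 4 + 8/(5/3 + 75) = 4 + 8/(230/3) = 4 + (3/230)*8 = 4 + 12/115 = 472/115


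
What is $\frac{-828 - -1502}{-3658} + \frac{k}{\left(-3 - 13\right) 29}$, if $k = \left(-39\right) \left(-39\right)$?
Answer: $- \frac{2938277}{848656} \approx -3.4623$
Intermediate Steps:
$k = 1521$
$\frac{-828 - -1502}{-3658} + \frac{k}{\left(-3 - 13\right) 29} = \frac{-828 - -1502}{-3658} + \frac{1521}{\left(-3 - 13\right) 29} = \left(-828 + 1502\right) \left(- \frac{1}{3658}\right) + \frac{1521}{\left(-16\right) 29} = 674 \left(- \frac{1}{3658}\right) + \frac{1521}{-464} = - \frac{337}{1829} + 1521 \left(- \frac{1}{464}\right) = - \frac{337}{1829} - \frac{1521}{464} = - \frac{2938277}{848656}$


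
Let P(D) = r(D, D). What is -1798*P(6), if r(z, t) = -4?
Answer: 7192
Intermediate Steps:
P(D) = -4
-1798*P(6) = -1798*(-4) = 7192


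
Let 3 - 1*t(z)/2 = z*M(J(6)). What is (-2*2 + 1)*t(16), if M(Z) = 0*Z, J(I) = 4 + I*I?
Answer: -18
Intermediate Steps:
J(I) = 4 + I²
M(Z) = 0
t(z) = 6 (t(z) = 6 - 2*z*0 = 6 - 2*0 = 6 + 0 = 6)
(-2*2 + 1)*t(16) = (-2*2 + 1)*6 = (-4 + 1)*6 = -3*6 = -18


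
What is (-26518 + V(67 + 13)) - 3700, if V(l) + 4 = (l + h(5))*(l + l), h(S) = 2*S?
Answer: -15822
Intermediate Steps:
V(l) = -4 + 2*l*(10 + l) (V(l) = -4 + (l + 2*5)*(l + l) = -4 + (l + 10)*(2*l) = -4 + (10 + l)*(2*l) = -4 + 2*l*(10 + l))
(-26518 + V(67 + 13)) - 3700 = (-26518 + (-4 + 2*(67 + 13)**2 + 20*(67 + 13))) - 3700 = (-26518 + (-4 + 2*80**2 + 20*80)) - 3700 = (-26518 + (-4 + 2*6400 + 1600)) - 3700 = (-26518 + (-4 + 12800 + 1600)) - 3700 = (-26518 + 14396) - 3700 = -12122 - 3700 = -15822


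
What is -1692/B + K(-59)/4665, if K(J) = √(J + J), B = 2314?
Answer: -846/1157 + I*√118/4665 ≈ -0.7312 + 0.0023286*I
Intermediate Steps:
K(J) = √2*√J (K(J) = √(2*J) = √2*√J)
-1692/B + K(-59)/4665 = -1692/2314 + (√2*√(-59))/4665 = -1692*1/2314 + (√2*(I*√59))*(1/4665) = -846/1157 + (I*√118)*(1/4665) = -846/1157 + I*√118/4665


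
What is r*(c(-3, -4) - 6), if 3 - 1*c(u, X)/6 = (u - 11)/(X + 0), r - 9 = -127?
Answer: 1062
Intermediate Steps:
r = -118 (r = 9 - 127 = -118)
c(u, X) = 18 - 6*(-11 + u)/X (c(u, X) = 18 - 6*(u - 11)/(X + 0) = 18 - 6*(-11 + u)/X)
r*(c(-3, -4) - 6) = -118*(6*(11 - 1*(-3) + 3*(-4))/(-4) - 6) = -118*(6*(-1/4)*(11 + 3 - 12) - 6) = -118*(6*(-1/4)*2 - 6) = -118*(-3 - 6) = -118*(-9) = 1062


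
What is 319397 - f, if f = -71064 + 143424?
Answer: 247037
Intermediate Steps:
f = 72360
319397 - f = 319397 - 1*72360 = 319397 - 72360 = 247037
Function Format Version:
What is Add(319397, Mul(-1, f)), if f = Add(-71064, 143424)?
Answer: 247037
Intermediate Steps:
f = 72360
Add(319397, Mul(-1, f)) = Add(319397, Mul(-1, 72360)) = Add(319397, -72360) = 247037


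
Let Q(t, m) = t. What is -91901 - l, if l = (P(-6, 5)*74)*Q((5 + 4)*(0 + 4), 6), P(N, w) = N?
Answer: -75917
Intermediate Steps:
l = -15984 (l = (-6*74)*((5 + 4)*(0 + 4)) = -3996*4 = -444*36 = -15984)
-91901 - l = -91901 - 1*(-15984) = -91901 + 15984 = -75917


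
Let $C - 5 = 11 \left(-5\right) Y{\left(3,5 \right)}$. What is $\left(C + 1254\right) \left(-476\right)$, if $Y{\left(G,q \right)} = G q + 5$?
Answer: $-75684$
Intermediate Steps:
$Y{\left(G,q \right)} = 5 + G q$
$C = -1095$ ($C = 5 + 11 \left(-5\right) \left(5 + 3 \cdot 5\right) = 5 - 55 \left(5 + 15\right) = 5 - 1100 = -1095$)
$\left(C + 1254\right) \left(-476\right) = \left(-1095 + 1254\right) \left(-476\right) = 159 \left(-476\right) = -75684$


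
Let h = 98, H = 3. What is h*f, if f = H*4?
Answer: 1176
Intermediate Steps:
f = 12 (f = 3*4 = 12)
h*f = 98*12 = 1176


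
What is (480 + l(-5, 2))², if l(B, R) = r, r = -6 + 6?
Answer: 230400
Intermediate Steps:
r = 0
l(B, R) = 0
(480 + l(-5, 2))² = (480 + 0)² = 480² = 230400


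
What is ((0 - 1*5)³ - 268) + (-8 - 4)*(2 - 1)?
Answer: -405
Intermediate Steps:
((0 - 1*5)³ - 268) + (-8 - 4)*(2 - 1) = ((0 - 5)³ - 268) - 12*1 = ((-5)³ - 268) - 12 = (-125 - 268) - 12 = -393 - 12 = -405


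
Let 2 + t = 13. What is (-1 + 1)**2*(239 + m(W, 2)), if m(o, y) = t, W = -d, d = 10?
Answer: 0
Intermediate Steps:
W = -10 (W = -1*10 = -10)
t = 11 (t = -2 + 13 = 11)
m(o, y) = 11
(-1 + 1)**2*(239 + m(W, 2)) = (-1 + 1)**2*(239 + 11) = 0**2*250 = 0*250 = 0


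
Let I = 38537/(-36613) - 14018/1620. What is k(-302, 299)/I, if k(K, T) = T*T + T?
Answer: -2660190741000/287835487 ≈ -9242.0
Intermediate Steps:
k(K, T) = T + T² (k(K, T) = T² + T = T + T²)
I = -287835487/29656530 (I = 38537*(-1/36613) - 14018*1/1620 = -38537/36613 - 7009/810 = -287835487/29656530 ≈ -9.7056)
k(-302, 299)/I = (299*(1 + 299))/(-287835487/29656530) = (299*300)*(-29656530/287835487) = 89700*(-29656530/287835487) = -2660190741000/287835487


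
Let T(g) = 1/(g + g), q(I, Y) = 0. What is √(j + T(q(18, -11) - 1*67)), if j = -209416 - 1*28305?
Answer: I*√4268518410/134 ≈ 487.57*I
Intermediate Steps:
T(g) = 1/(2*g)
j = -237721 (j = -209416 - 28305 = -237721)
√(j + T(q(18, -11) - 1*67)) = √(-237721 + 1/(2*(0 - 1*67))) = √(-237721 + 1/(2*(0 - 67))) = √(-237721 + (½)/(-67)) = √(-237721 + (½)*(-1/67)) = √(-237721 - 1/134) = √(-31854615/134) = I*√4268518410/134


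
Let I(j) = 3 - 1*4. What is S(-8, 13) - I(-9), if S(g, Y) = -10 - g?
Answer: -1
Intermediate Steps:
I(j) = -1 (I(j) = 3 - 4 = -1)
S(-8, 13) - I(-9) = (-10 - 1*(-8)) - 1*(-1) = (-10 + 8) + 1 = -2 + 1 = -1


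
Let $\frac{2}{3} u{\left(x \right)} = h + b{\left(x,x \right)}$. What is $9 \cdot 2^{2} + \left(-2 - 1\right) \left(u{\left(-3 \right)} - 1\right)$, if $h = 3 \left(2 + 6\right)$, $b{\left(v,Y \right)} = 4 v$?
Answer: $-15$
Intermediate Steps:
$h = 24$ ($h = 3 \cdot 8 = 24$)
$u{\left(x \right)} = 36 + 6 x$ ($u{\left(x \right)} = \frac{3 \left(24 + 4 x\right)}{2} = 36 + 6 x$)
$9 \cdot 2^{2} + \left(-2 - 1\right) \left(u{\left(-3 \right)} - 1\right) = 9 \cdot 2^{2} + \left(-2 - 1\right) \left(\left(36 + 6 \left(-3\right)\right) - 1\right) = 9 \cdot 4 - 3 \left(\left(36 - 18\right) - 1\right) = 36 - 3 \left(18 - 1\right) = 36 - 51 = -15$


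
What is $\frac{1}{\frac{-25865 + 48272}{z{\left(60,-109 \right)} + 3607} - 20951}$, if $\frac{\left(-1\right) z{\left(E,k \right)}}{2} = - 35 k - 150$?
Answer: $- \frac{1241}{26007660} \approx -4.7717 \cdot 10^{-5}$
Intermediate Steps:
$z{\left(E,k \right)} = 300 + 70 k$ ($z{\left(E,k \right)} = - 2 \left(- 35 k - 150\right) = - 2 \left(-150 - 35 k\right) = 300 + 70 k$)
$\frac{1}{\frac{-25865 + 48272}{z{\left(60,-109 \right)} + 3607} - 20951} = \frac{1}{\frac{-25865 + 48272}{\left(300 + 70 \left(-109\right)\right) + 3607} - 20951} = \frac{1}{\frac{22407}{\left(300 - 7630\right) + 3607} - 20951} = \frac{1}{\frac{22407}{-7330 + 3607} - 20951} = \frac{1}{\frac{22407}{-3723} - 20951} = \frac{1}{22407 \left(- \frac{1}{3723}\right) - 20951} = \frac{1}{- \frac{7469}{1241} - 20951} = \frac{1}{- \frac{26007660}{1241}} = - \frac{1241}{26007660}$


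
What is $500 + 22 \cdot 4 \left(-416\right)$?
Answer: $-36108$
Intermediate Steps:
$500 + 22 \cdot 4 \left(-416\right) = 500 + 88 \left(-416\right) = 500 - 36608 = -36108$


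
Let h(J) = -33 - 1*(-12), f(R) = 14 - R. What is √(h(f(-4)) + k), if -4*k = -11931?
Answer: √11847/2 ≈ 54.422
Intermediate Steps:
h(J) = -21 (h(J) = -33 + 12 = -21)
k = 11931/4 (k = -¼*(-11931) = 11931/4 ≈ 2982.8)
√(h(f(-4)) + k) = √(-21 + 11931/4) = √(11847/4) = √11847/2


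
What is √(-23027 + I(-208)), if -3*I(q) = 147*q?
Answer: I*√12835 ≈ 113.29*I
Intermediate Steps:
I(q) = -49*q
√(-23027 + I(-208)) = √(-23027 - 49*(-208)) = √(-23027 + 10192) = √(-12835) = I*√12835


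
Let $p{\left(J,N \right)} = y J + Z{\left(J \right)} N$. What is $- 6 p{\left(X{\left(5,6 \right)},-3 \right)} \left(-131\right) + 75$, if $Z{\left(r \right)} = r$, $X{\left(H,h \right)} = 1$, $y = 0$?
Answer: $-2283$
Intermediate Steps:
$p{\left(J,N \right)} = J N$ ($p{\left(J,N \right)} = 0 J + J N = 0 + J N = J N$)
$- 6 p{\left(X{\left(5,6 \right)},-3 \right)} \left(-131\right) + 75 = - 6 \cdot 1 \left(-3\right) \left(-131\right) + 75 = \left(-6\right) \left(-3\right) \left(-131\right) + 75 = 18 \left(-131\right) + 75 = -2358 + 75 = -2283$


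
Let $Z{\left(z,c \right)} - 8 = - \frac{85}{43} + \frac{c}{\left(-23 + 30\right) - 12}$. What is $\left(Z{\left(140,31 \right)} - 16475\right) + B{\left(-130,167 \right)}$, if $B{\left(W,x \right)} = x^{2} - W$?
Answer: $\frac{2481922}{215} \approx 11544.0$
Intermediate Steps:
$Z{\left(z,c \right)} = \frac{259}{43} - \frac{c}{5}$ ($Z{\left(z,c \right)} = 8 + \left(- \frac{85}{43} + \frac{c}{\left(-23 + 30\right) - 12}\right) = 8 + \left(\left(-85\right) \frac{1}{43} + \frac{c}{7 - 12}\right) = 8 + \left(- \frac{85}{43} + \frac{c}{-5}\right) = 8 + \left(- \frac{85}{43} + c \left(- \frac{1}{5}\right)\right) = 8 - \left(\frac{85}{43} + \frac{c}{5}\right) = \frac{259}{43} - \frac{c}{5}$)
$\left(Z{\left(140,31 \right)} - 16475\right) + B{\left(-130,167 \right)} = \left(\left(\frac{259}{43} - \frac{31}{5}\right) - 16475\right) - \left(-130 - 167^{2}\right) = \left(\left(\frac{259}{43} - \frac{31}{5}\right) - 16475\right) + \left(27889 + 130\right) = \left(- \frac{38}{215} - 16475\right) + 28019 = - \frac{3542163}{215} + 28019 = \frac{2481922}{215}$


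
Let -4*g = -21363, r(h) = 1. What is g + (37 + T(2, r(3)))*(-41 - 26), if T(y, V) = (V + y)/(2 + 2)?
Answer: 5623/2 ≈ 2811.5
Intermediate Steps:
g = 21363/4 (g = -¼*(-21363) = 21363/4 ≈ 5340.8)
T(y, V) = V/4 + y/4 (T(y, V) = (V + y)/4 = (V + y)*(¼) = V/4 + y/4)
g + (37 + T(2, r(3)))*(-41 - 26) = 21363/4 + (37 + ((¼)*1 + (¼)*2))*(-41 - 26) = 21363/4 + (37 + (¼ + ½))*(-67) = 21363/4 + (37 + ¾)*(-67) = 21363/4 + (151/4)*(-67) = 21363/4 - 10117/4 = 5623/2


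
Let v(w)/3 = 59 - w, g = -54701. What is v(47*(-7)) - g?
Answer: 55865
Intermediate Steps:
v(w) = 177 - 3*w (v(w) = 3*(59 - w) = 177 - 3*w)
v(47*(-7)) - g = (177 - 141*(-7)) - 1*(-54701) = (177 - 3*(-329)) + 54701 = (177 + 987) + 54701 = 1164 + 54701 = 55865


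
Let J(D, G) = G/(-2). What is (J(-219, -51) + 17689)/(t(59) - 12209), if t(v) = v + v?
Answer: -35429/24182 ≈ -1.4651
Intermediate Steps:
t(v) = 2*v
J(D, G) = -G/2 (J(D, G) = G*(-½) = -G/2)
(J(-219, -51) + 17689)/(t(59) - 12209) = (-½*(-51) + 17689)/(2*59 - 12209) = (51/2 + 17689)/(118 - 12209) = (35429/2)/(-12091) = (35429/2)*(-1/12091) = -35429/24182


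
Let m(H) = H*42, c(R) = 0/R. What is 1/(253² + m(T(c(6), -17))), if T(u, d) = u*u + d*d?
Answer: 1/76147 ≈ 1.3132e-5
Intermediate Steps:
c(R) = 0
T(u, d) = d² + u² (T(u, d) = u² + d² = d² + u²)
m(H) = 42*H
1/(253² + m(T(c(6), -17))) = 1/(253² + 42*((-17)² + 0²)) = 1/(64009 + 42*(289 + 0)) = 1/(64009 + 42*289) = 1/(64009 + 12138) = 1/76147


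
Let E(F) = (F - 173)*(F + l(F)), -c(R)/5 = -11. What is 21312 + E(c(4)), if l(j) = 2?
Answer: 14586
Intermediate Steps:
c(R) = 55 (c(R) = -5*(-11) = 55)
E(F) = (-173 + F)*(2 + F) (E(F) = (F - 173)*(F + 2) = (-173 + F)*(2 + F))
21312 + E(c(4)) = 21312 + (-346 + 55² - 171*55) = 21312 + (-346 + 3025 - 9405) = 21312 - 6726 = 14586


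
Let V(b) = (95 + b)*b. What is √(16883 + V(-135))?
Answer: √22283 ≈ 149.27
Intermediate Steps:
V(b) = b*(95 + b)
√(16883 + V(-135)) = √(16883 - 135*(95 - 135)) = √(16883 - 135*(-40)) = √(16883 + 5400) = √22283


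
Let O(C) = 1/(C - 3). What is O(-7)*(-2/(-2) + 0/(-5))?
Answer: -1/10 ≈ -0.10000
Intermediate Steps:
O(C) = 1/(-3 + C)
O(-7)*(-2/(-2) + 0/(-5)) = (-2/(-2) + 0/(-5))/(-3 - 7) = (-2*(-1/2) + 0*(-1/5))/(-10) = -(1 + 0)/10 = -1/10*1 = -1/10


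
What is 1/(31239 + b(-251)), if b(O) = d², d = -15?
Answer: 1/31464 ≈ 3.1782e-5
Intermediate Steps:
b(O) = 225 (b(O) = (-15)² = 225)
1/(31239 + b(-251)) = 1/(31239 + 225) = 1/31464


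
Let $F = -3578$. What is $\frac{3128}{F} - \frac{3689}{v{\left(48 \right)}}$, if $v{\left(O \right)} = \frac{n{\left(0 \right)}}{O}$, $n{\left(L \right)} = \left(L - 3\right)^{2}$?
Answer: $- \frac{105598628}{5367} \approx -19676.0$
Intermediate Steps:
$n{\left(L \right)} = \left(-3 + L\right)^{2}$
$v{\left(O \right)} = \frac{9}{O}$ ($v{\left(O \right)} = \frac{\left(-3 + 0\right)^{2}}{O} = \frac{\left(-3\right)^{2}}{O} = \frac{9}{O}$)
$\frac{3128}{F} - \frac{3689}{v{\left(48 \right)}} = \frac{3128}{-3578} - \frac{3689}{9 \cdot \frac{1}{48}} = 3128 \left(- \frac{1}{3578}\right) - \frac{3689}{9 \cdot \frac{1}{48}} = - \frac{1564}{1789} - \frac{3689}{\frac{3}{16}} = - \frac{1564}{1789} - \frac{59024}{3} = - \frac{105598628}{5367}$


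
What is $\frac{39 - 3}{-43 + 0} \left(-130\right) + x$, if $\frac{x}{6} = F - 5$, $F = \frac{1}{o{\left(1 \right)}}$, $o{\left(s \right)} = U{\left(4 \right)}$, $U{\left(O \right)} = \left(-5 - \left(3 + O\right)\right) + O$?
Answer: $\frac{13431}{172} \approx 78.087$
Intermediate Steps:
$U{\left(O \right)} = -8$ ($U{\left(O \right)} = \left(-8 - O\right) + O = -8$)
$o{\left(s \right)} = -8$
$F = - \frac{1}{8}$ ($F = \frac{1}{-8} = - \frac{1}{8} \approx -0.125$)
$x = - \frac{123}{4}$ ($x = 6 \left(- \frac{1}{8} - 5\right) = 6 \left(- \frac{41}{8}\right) = - \frac{123}{4} \approx -30.75$)
$\frac{39 - 3}{-43 + 0} \left(-130\right) + x = \frac{39 - 3}{-43 + 0} \left(-130\right) - \frac{123}{4} = \frac{36}{-43} \left(-130\right) - \frac{123}{4} = 36 \left(- \frac{1}{43}\right) \left(-130\right) - \frac{123}{4} = \left(- \frac{36}{43}\right) \left(-130\right) - \frac{123}{4} = \frac{4680}{43} - \frac{123}{4} = \frac{13431}{172}$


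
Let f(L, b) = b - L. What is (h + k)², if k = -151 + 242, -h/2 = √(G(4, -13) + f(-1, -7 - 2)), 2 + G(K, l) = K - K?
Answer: 8241 - 364*I*√10 ≈ 8241.0 - 1151.1*I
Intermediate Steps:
G(K, l) = -2 (G(K, l) = -2 + (K - K) = -2 + 0 = -2)
h = -2*I*√10 (h = -2*√(-2 + ((-7 - 2) - 1*(-1))) = -2*√(-2 + (-9 + 1)) = -2*√(-2 - 8) = -2*I*√10 ≈ -6.3246*I)
k = 91
(h + k)² = (-2*I*√10 + 91)² = (91 - 2*I*√10)²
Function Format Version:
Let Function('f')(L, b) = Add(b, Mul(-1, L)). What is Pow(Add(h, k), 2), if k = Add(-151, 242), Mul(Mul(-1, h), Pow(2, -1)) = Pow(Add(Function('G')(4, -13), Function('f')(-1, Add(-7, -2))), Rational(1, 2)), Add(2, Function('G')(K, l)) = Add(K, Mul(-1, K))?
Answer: Add(8241, Mul(-364, I, Pow(10, Rational(1, 2)))) ≈ Add(8241.0, Mul(-1151.1, I))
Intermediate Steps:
Function('G')(K, l) = -2 (Function('G')(K, l) = Add(-2, Add(K, Mul(-1, K))) = Add(-2, 0) = -2)
h = Mul(-2, I, Pow(10, Rational(1, 2))) (h = Mul(-2, Pow(Add(-2, Add(Add(-7, -2), Mul(-1, -1))), Rational(1, 2))) = Mul(-2, Pow(Add(-2, Add(-9, 1)), Rational(1, 2))) = Mul(-2, Pow(Add(-2, -8), Rational(1, 2))) = Mul(-2, Pow(-10, Rational(1, 2))) = Mul(-2, Mul(I, Pow(10, Rational(1, 2)))) = Mul(-2, I, Pow(10, Rational(1, 2))) ≈ Mul(-6.3246, I))
k = 91
Pow(Add(h, k), 2) = Pow(Add(Mul(-2, I, Pow(10, Rational(1, 2))), 91), 2) = Pow(Add(91, Mul(-2, I, Pow(10, Rational(1, 2)))), 2)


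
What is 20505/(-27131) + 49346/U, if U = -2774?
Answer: -697843598/37630697 ≈ -18.545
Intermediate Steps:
20505/(-27131) + 49346/U = 20505/(-27131) + 49346/(-2774) = 20505*(-1/27131) + 49346*(-1/2774) = -20505/27131 - 24673/1387 = -697843598/37630697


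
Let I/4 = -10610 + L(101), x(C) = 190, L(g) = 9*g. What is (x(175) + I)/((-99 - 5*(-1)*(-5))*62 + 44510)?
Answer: -19307/18411 ≈ -1.0487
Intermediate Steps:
I = -38804 (I = 4*(-10610 + 9*101) = 4*(-10610 + 909) = 4*(-9701) = -38804)
(x(175) + I)/((-99 - 5*(-1)*(-5))*62 + 44510) = (190 - 38804)/((-99 - 5*(-1)*(-5))*62 + 44510) = -38614/((-99 + 5*(-5))*62 + 44510) = -38614/((-99 - 25)*62 + 44510) = -38614/(-124*62 + 44510) = -38614/(-7688 + 44510) = -38614/36822 = -38614*1/36822 = -19307/18411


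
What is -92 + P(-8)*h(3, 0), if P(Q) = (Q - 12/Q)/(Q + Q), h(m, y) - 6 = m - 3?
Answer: -1433/16 ≈ -89.563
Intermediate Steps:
h(m, y) = 3 + m (h(m, y) = 6 + (m - 3) = 6 + (-3 + m) = 3 + m)
P(Q) = (Q - 12/Q)/(2*Q) (P(Q) = (Q - 12/Q)/((2*Q)) = (Q - 12/Q)*(1/(2*Q)) = (Q - 12/Q)/(2*Q))
-92 + P(-8)*h(3, 0) = -92 + (1/2 - 6/(-8)**2)*(3 + 3) = -92 + (1/2 - 6*1/64)*6 = -92 + (1/2 - 3/32)*6 = -92 + (13/32)*6 = -92 + 39/16 = -1433/16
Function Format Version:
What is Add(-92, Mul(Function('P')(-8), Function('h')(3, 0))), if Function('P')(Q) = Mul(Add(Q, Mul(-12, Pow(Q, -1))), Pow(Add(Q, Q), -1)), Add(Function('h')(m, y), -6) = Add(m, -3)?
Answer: Rational(-1433, 16) ≈ -89.563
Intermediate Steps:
Function('h')(m, y) = Add(3, m) (Function('h')(m, y) = Add(6, Add(m, -3)) = Add(6, Add(-3, m)) = Add(3, m))
Function('P')(Q) = Mul(Rational(1, 2), Pow(Q, -1), Add(Q, Mul(-12, Pow(Q, -1)))) (Function('P')(Q) = Mul(Add(Q, Mul(-12, Pow(Q, -1))), Pow(Mul(2, Q), -1)) = Mul(Add(Q, Mul(-12, Pow(Q, -1))), Mul(Rational(1, 2), Pow(Q, -1))) = Mul(Rational(1, 2), Pow(Q, -1), Add(Q, Mul(-12, Pow(Q, -1)))))
Add(-92, Mul(Function('P')(-8), Function('h')(3, 0))) = Add(-92, Mul(Add(Rational(1, 2), Mul(-6, Pow(-8, -2))), Add(3, 3))) = Add(-92, Mul(Add(Rational(1, 2), Mul(-6, Rational(1, 64))), 6)) = Add(-92, Mul(Add(Rational(1, 2), Rational(-3, 32)), 6)) = Add(-92, Mul(Rational(13, 32), 6)) = Add(-92, Rational(39, 16)) = Rational(-1433, 16)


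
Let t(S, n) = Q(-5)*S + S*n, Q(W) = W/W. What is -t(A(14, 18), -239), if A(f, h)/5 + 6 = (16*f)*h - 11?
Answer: 4777850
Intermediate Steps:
Q(W) = 1
A(f, h) = -85 + 80*f*h (A(f, h) = -30 + 5*((16*f)*h - 11) = -30 + 5*(16*f*h - 11) = -30 + 5*(-11 + 16*f*h) = -30 + (-55 + 80*f*h) = -85 + 80*f*h)
t(S, n) = S + S*n (t(S, n) = 1*S + S*n = S + S*n)
-t(A(14, 18), -239) = -(-85 + 80*14*18)*(1 - 239) = -(-85 + 20160)*(-238) = -20075*(-238) = -1*(-4777850) = 4777850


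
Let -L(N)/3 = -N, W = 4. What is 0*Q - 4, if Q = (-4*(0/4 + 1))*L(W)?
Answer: -4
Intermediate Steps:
L(N) = 3*N (L(N) = -(-3)*N = 3*N)
Q = -48 (Q = (-4*(0/4 + 1))*(3*4) = -4*(0*(¼) + 1)*12 = -4*(0 + 1)*12 = -4*1*12 = -4*12 = -48)
0*Q - 4 = 0*(-48) - 4 = 0 - 4 = -4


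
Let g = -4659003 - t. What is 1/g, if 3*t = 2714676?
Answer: -1/5563895 ≈ -1.7973e-7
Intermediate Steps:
t = 904892 (t = (1/3)*2714676 = 904892)
g = -5563895 (g = -4659003 - 1*904892 = -4659003 - 904892 = -5563895)
1/g = 1/(-5563895) = -1/5563895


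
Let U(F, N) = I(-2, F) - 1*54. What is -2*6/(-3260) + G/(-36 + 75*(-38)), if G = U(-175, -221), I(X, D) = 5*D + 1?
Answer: 382489/1176045 ≈ 0.32523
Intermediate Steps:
I(X, D) = 1 + 5*D
U(F, N) = -53 + 5*F (U(F, N) = (1 + 5*F) - 1*54 = (1 + 5*F) - 54 = -53 + 5*F)
G = -928 (G = -53 + 5*(-175) = -53 - 875 = -928)
-2*6/(-3260) + G/(-36 + 75*(-38)) = -2*6/(-3260) - 928/(-36 + 75*(-38)) = -12*(-1/3260) - 928/(-36 - 2850) = 3/815 - 928/(-2886) = 3/815 - 928*(-1/2886) = 3/815 + 464/1443 = 382489/1176045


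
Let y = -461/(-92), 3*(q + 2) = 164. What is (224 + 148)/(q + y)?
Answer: 102672/15919 ≈ 6.4497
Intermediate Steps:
q = 158/3 (q = -2 + (1/3)*164 = -2 + 164/3 = 158/3 ≈ 52.667)
y = 461/92 (y = -461*(-1/92) = 461/92 ≈ 5.0109)
(224 + 148)/(q + y) = (224 + 148)/(158/3 + 461/92) = 372/(15919/276) = 372*(276/15919) = 102672/15919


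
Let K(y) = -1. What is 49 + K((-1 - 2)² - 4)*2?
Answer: 47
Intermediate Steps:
49 + K((-1 - 2)² - 4)*2 = 49 - 1*2 = 49 - 2 = 47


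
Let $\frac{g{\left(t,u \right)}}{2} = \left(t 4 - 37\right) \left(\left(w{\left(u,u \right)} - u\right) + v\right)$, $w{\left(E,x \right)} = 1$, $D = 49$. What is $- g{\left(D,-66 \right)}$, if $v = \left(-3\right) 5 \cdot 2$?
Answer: $-11766$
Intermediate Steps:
$v = -30$ ($v = \left(-15\right) 2 = -30$)
$g{\left(t,u \right)} = 2 \left(-37 + 4 t\right) \left(-29 - u\right)$ ($g{\left(t,u \right)} = 2 \left(t 4 - 37\right) \left(\left(1 - u\right) - 30\right) = 2 \left(4 t - 37\right) \left(-29 - u\right) = 2 \left(-37 + 4 t\right) \left(-29 - u\right)$)
$- g{\left(D,-66 \right)} = - (2146 - 11368 + 74 \left(-66\right) - 392 \left(-66\right)) = - (2146 - 11368 - 4884 + 25872) = \left(-1\right) 11766 = -11766$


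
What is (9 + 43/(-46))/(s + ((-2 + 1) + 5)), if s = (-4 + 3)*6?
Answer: -371/92 ≈ -4.0326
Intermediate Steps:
s = -6 (s = -1*6 = -6)
(9 + 43/(-46))/(s + ((-2 + 1) + 5)) = (9 + 43/(-46))/(-6 + ((-2 + 1) + 5)) = (9 + 43*(-1/46))/(-6 + (-1 + 5)) = (9 - 43/46)/(-6 + 4) = (371/46)/(-2) = -1/2*371/46 = -371/92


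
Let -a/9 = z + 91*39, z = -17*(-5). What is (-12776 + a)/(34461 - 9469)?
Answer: -22741/12496 ≈ -1.8199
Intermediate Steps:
z = 85
a = -32706 (a = -9*(85 + 91*39) = -9*(85 + 3549) = -9*3634 = -32706)
(-12776 + a)/(34461 - 9469) = (-12776 - 32706)/(34461 - 9469) = -45482/24992 = -45482*1/24992 = -22741/12496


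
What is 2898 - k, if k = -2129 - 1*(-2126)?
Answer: 2901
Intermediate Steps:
k = -3 (k = -2129 + 2126 = -3)
2898 - k = 2898 - 1*(-3) = 2898 + 3 = 2901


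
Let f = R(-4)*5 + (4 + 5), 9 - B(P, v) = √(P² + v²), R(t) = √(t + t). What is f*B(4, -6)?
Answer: (9 - 2*√13)*(9 + 10*I*√2) ≈ 16.1 + 25.299*I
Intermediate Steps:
R(t) = √2*√t (R(t) = √(2*t) = √2*√t)
B(P, v) = 9 - √(P² + v²)
f = 9 + 10*I*√2 (f = (√2*√(-4))*5 + (4 + 5) = (√2*(2*I))*5 + 9 = (2*I*√2)*5 + 9 = 10*I*√2 + 9 = 9 + 10*I*√2 ≈ 9.0 + 14.142*I)
f*B(4, -6) = (9 + 10*I*√2)*(9 - √(4² + (-6)²)) = (9 + 10*I*√2)*(9 - √(16 + 36)) = (9 + 10*I*√2)*(9 - √52) = (9 + 10*I*√2)*(9 - 2*√13) = (9 - 2*√13)*(9 + 10*I*√2)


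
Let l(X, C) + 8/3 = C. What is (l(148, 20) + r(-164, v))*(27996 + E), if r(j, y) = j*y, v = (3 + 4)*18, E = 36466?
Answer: -3992776280/3 ≈ -1.3309e+9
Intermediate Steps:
l(X, C) = -8/3 + C
v = 126 (v = 7*18 = 126)
(l(148, 20) + r(-164, v))*(27996 + E) = ((-8/3 + 20) - 164*126)*(27996 + 36466) = (52/3 - 20664)*64462 = -61940/3*64462 = -3992776280/3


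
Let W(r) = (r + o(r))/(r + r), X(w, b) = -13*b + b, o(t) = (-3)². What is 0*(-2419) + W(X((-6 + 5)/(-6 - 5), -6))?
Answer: 9/16 ≈ 0.56250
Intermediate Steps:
o(t) = 9
X(w, b) = -12*b
W(r) = (9 + r)/(2*r) (W(r) = (r + 9)/(r + r) = (9 + r)/((2*r)) = (9 + r)*(1/(2*r)) = (9 + r)/(2*r))
0*(-2419) + W(X((-6 + 5)/(-6 - 5), -6)) = 0*(-2419) + (9 - 12*(-6))/(2*((-12*(-6)))) = 0 + (½)*(9 + 72)/72 = 0 + (½)*(1/72)*81 = 0 + 9/16 = 9/16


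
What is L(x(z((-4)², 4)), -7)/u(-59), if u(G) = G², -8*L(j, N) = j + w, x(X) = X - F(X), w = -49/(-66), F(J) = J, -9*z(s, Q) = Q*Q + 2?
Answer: -49/1837968 ≈ -2.6660e-5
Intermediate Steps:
z(s, Q) = -2/9 - Q²/9 (z(s, Q) = -(Q*Q + 2)/9 = -(Q² + 2)/9 = -(2 + Q²)/9 = -2/9 - Q²/9)
w = 49/66 (w = -49*(-1/66) = 49/66 ≈ 0.74242)
x(X) = 0 (x(X) = X - X = 0)
L(j, N) = -49/528 - j/8 (L(j, N) = -(j + 49/66)/8 = -(49/66 + j)/8 = -49/528 - j/8)
L(x(z((-4)², 4)), -7)/u(-59) = (-49/528 - ⅛*0)/((-59)²) = (-49/528 + 0)/3481 = -49/528*1/3481 = -49/1837968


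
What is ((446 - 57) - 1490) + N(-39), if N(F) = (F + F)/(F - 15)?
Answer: -9896/9 ≈ -1099.6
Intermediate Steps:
N(F) = 2*F/(-15 + F) (N(F) = (2*F)/(-15 + F) = 2*F/(-15 + F))
((446 - 57) - 1490) + N(-39) = ((446 - 57) - 1490) + 2*(-39)/(-15 - 39) = (389 - 1490) + 2*(-39)/(-54) = -1101 + 2*(-39)*(-1/54) = -1101 + 13/9 = -9896/9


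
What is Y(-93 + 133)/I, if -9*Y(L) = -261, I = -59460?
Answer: -29/59460 ≈ -0.00048772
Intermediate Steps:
Y(L) = 29 (Y(L) = -1/9*(-261) = 29)
Y(-93 + 133)/I = 29/(-59460) = 29*(-1/59460) = -29/59460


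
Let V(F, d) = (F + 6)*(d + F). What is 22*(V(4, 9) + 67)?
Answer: 4334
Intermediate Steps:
V(F, d) = (6 + F)*(F + d)
22*(V(4, 9) + 67) = 22*((4**2 + 6*4 + 6*9 + 4*9) + 67) = 22*((16 + 24 + 54 + 36) + 67) = 22*(130 + 67) = 22*197 = 4334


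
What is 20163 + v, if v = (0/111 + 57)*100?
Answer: 25863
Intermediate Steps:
v = 5700 (v = (0*(1/111) + 57)*100 = (0 + 57)*100 = 57*100 = 5700)
20163 + v = 20163 + 5700 = 25863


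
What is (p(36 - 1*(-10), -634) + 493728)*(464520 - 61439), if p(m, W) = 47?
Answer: 199031320775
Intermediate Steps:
(p(36 - 1*(-10), -634) + 493728)*(464520 - 61439) = (47 + 493728)*(464520 - 61439) = 493775*403081 = 199031320775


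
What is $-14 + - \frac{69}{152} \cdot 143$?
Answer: $- \frac{11995}{152} \approx -78.914$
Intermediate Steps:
$-14 + - \frac{69}{152} \cdot 143 = -14 + \left(-69\right) \frac{1}{152} \cdot 143 = -14 - \frac{9867}{152} = - \frac{11995}{152}$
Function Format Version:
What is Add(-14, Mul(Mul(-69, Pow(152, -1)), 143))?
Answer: Rational(-11995, 152) ≈ -78.914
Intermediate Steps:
Add(-14, Mul(Mul(-69, Pow(152, -1)), 143)) = Add(-14, Mul(Mul(-69, Rational(1, 152)), 143)) = Add(-14, Mul(Rational(-69, 152), 143)) = Add(-14, Rational(-9867, 152)) = Rational(-11995, 152)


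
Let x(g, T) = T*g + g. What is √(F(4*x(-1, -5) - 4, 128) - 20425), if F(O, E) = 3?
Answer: I*√20422 ≈ 142.91*I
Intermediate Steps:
x(g, T) = g + T*g
√(F(4*x(-1, -5) - 4, 128) - 20425) = √(3 - 20425) = √(-20422) = I*√20422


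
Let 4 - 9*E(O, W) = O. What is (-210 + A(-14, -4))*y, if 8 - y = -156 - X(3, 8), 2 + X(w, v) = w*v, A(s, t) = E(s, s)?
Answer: -38688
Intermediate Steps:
E(O, W) = 4/9 - O/9
A(s, t) = 4/9 - s/9
X(w, v) = -2 + v*w (X(w, v) = -2 + w*v = -2 + v*w)
y = 186 (y = 8 - (-156 - (-2 + 8*3)) = 8 - (-156 - (-2 + 24)) = 8 - (-156 - 1*22) = 8 - (-156 - 22) = 8 - 1*(-178) = 8 + 178 = 186)
(-210 + A(-14, -4))*y = (-210 + (4/9 - 1/9*(-14)))*186 = (-210 + (4/9 + 14/9))*186 = (-210 + 2)*186 = -208*186 = -38688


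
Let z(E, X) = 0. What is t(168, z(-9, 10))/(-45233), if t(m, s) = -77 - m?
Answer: 245/45233 ≈ 0.0054164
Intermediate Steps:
t(168, z(-9, 10))/(-45233) = (-77 - 1*168)/(-45233) = (-77 - 168)*(-1/45233) = -245*(-1/45233) = 245/45233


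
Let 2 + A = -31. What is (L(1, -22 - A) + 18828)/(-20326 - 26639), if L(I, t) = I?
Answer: -18829/46965 ≈ -0.40092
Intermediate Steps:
A = -33 (A = -2 - 31 = -33)
(L(1, -22 - A) + 18828)/(-20326 - 26639) = (1 + 18828)/(-20326 - 26639) = 18829/(-46965) = 18829*(-1/46965) = -18829/46965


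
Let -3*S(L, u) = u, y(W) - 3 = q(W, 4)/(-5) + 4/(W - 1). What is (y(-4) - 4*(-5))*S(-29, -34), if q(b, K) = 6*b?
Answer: 306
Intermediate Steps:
y(W) = 3 + 4/(-1 + W) - 6*W/5 (y(W) = 3 + ((6*W)/(-5) + 4/(W - 1)) = 3 + ((6*W)*(-⅕) + 4/(-1 + W)) = 3 + (-6*W/5 + 4/(-1 + W)) = 3 + (4/(-1 + W) - 6*W/5) = 3 + 4/(-1 + W) - 6*W/5)
S(L, u) = -u/3
(y(-4) - 4*(-5))*S(-29, -34) = ((5 - 6*(-4)² + 21*(-4))/(5*(-1 - 4)) - 4*(-5))*(-⅓*(-34)) = ((⅕)*(5 - 6*16 - 84)/(-5) + 20)*(34/3) = ((⅕)*(-⅕)*(5 - 96 - 84) + 20)*(34/3) = ((⅕)*(-⅕)*(-175) + 20)*(34/3) = (7 + 20)*(34/3) = 27*(34/3) = 306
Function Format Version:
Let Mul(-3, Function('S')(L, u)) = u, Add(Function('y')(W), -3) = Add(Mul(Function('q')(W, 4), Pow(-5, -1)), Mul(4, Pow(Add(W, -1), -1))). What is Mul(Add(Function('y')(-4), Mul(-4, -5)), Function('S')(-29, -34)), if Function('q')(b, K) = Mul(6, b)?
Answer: 306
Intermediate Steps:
Function('y')(W) = Add(3, Mul(4, Pow(Add(-1, W), -1)), Mul(Rational(-6, 5), W)) (Function('y')(W) = Add(3, Add(Mul(Mul(6, W), Pow(-5, -1)), Mul(4, Pow(Add(W, -1), -1)))) = Add(3, Add(Mul(Mul(6, W), Rational(-1, 5)), Mul(4, Pow(Add(-1, W), -1)))) = Add(3, Add(Mul(Rational(-6, 5), W), Mul(4, Pow(Add(-1, W), -1)))) = Add(3, Add(Mul(4, Pow(Add(-1, W), -1)), Mul(Rational(-6, 5), W))) = Add(3, Mul(4, Pow(Add(-1, W), -1)), Mul(Rational(-6, 5), W)))
Function('S')(L, u) = Mul(Rational(-1, 3), u)
Mul(Add(Function('y')(-4), Mul(-4, -5)), Function('S')(-29, -34)) = Mul(Add(Mul(Rational(1, 5), Pow(Add(-1, -4), -1), Add(5, Mul(-6, Pow(-4, 2)), Mul(21, -4))), Mul(-4, -5)), Mul(Rational(-1, 3), -34)) = Mul(Add(Mul(Rational(1, 5), Pow(-5, -1), Add(5, Mul(-6, 16), -84)), 20), Rational(34, 3)) = Mul(Add(Mul(Rational(1, 5), Rational(-1, 5), Add(5, -96, -84)), 20), Rational(34, 3)) = Mul(Add(Mul(Rational(1, 5), Rational(-1, 5), -175), 20), Rational(34, 3)) = Mul(Add(7, 20), Rational(34, 3)) = Mul(27, Rational(34, 3)) = 306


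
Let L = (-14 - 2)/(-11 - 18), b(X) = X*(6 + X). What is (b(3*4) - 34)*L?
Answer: 2912/29 ≈ 100.41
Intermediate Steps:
L = 16/29 (L = -16/(-29) = -16*(-1/29) = 16/29 ≈ 0.55172)
(b(3*4) - 34)*L = ((3*4)*(6 + 3*4) - 34)*(16/29) = (12*(6 + 12) - 34)*(16/29) = (12*18 - 34)*(16/29) = (216 - 34)*(16/29) = 182*(16/29) = 2912/29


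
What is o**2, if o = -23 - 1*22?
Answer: 2025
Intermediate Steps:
o = -45 (o = -23 - 22 = -45)
o**2 = (-45)**2 = 2025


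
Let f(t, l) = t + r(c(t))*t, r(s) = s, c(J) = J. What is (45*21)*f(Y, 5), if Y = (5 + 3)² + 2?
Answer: 4178790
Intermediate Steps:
Y = 66 (Y = 8² + 2 = 64 + 2 = 66)
f(t, l) = t + t² (f(t, l) = t + t*t = t + t²)
(45*21)*f(Y, 5) = (45*21)*(66*(1 + 66)) = 945*(66*67) = 945*4422 = 4178790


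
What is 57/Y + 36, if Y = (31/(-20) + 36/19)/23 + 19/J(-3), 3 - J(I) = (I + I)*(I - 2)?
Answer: -7600032/162523 ≈ -46.763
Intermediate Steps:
J(I) = 3 - 2*I*(-2 + I) (J(I) = 3 - (I + I)*(I - 2) = 3 - 2*I*(-2 + I))
Y = -162523/235980 (Y = (31/(-20) + 36/19)/23 + 19/(3 - 2*(-3)² + 4*(-3)) = (31*(-1/20) + 36*(1/19))*(1/23) + 19/(3 - 2*9 - 12) = (-31/20 + 36/19)*(1/23) + 19/(3 - 18 - 12) = (131/380)*(1/23) + 19/(-27) = 131/8740 + 19*(-1/27) = 131/8740 - 19/27 = -162523/235980 ≈ -0.68871)
57/Y + 36 = 57/(-162523/235980) + 36 = 57*(-235980/162523) + 36 = -13450860/162523 + 36 = -7600032/162523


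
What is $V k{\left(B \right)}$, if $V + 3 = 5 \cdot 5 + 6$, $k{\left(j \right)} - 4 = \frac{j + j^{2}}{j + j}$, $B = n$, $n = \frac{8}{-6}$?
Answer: $\frac{322}{3} \approx 107.33$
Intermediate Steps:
$n = - \frac{4}{3}$ ($n = 8 \left(- \frac{1}{6}\right) = - \frac{4}{3} \approx -1.3333$)
$B = - \frac{4}{3} \approx -1.3333$
$k{\left(j \right)} = 4 + \frac{j + j^{2}}{2 j}$ ($k{\left(j \right)} = 4 + \frac{j + j^{2}}{j + j} = 4 + \frac{j + j^{2}}{2 j}$)
$V = 28$ ($V = -3 + \left(5 \cdot 5 + 6\right) = -3 + \left(25 + 6\right) = -3 + 31 = 28$)
$V k{\left(B \right)} = 28 \left(\frac{9}{2} + \frac{1}{2} \left(- \frac{4}{3}\right)\right) = 28 \left(\frac{9}{2} - \frac{2}{3}\right) = 28 \cdot \frac{23}{6} = \frac{322}{3}$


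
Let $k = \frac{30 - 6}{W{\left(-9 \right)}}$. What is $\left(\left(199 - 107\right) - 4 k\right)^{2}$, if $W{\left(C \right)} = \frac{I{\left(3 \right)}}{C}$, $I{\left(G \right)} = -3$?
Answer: $38416$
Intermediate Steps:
$W{\left(C \right)} = - \frac{3}{C}$
$k = 72$ ($k = \frac{30 - 6}{\left(-3\right) \frac{1}{-9}} = \frac{24}{\left(-3\right) \left(- \frac{1}{9}\right)} = 24 \frac{1}{\frac{1}{3}} = 24 \cdot 3 = 72$)
$\left(\left(199 - 107\right) - 4 k\right)^{2} = \left(\left(199 - 107\right) - 288\right)^{2} = \left(92 - 288\right)^{2} = \left(-196\right)^{2} = 38416$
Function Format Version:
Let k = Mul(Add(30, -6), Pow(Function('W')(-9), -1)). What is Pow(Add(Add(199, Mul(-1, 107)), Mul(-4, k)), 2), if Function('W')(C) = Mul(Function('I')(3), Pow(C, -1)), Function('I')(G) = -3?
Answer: 38416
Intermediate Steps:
Function('W')(C) = Mul(-3, Pow(C, -1))
k = 72 (k = Mul(Add(30, -6), Pow(Mul(-3, Pow(-9, -1)), -1)) = Mul(24, Pow(Mul(-3, Rational(-1, 9)), -1)) = Mul(24, Pow(Rational(1, 3), -1)) = Mul(24, 3) = 72)
Pow(Add(Add(199, Mul(-1, 107)), Mul(-4, k)), 2) = Pow(Add(Add(199, Mul(-1, 107)), Mul(-4, 72)), 2) = Pow(Add(Add(199, -107), -288), 2) = Pow(Add(92, -288), 2) = Pow(-196, 2) = 38416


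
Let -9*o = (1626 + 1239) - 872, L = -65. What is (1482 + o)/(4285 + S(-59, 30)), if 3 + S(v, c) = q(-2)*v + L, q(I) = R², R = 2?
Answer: 11345/35829 ≈ 0.31664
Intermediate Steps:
q(I) = 4 (q(I) = 2² = 4)
o = -1993/9 (o = -((1626 + 1239) - 872)/9 = -(2865 - 872)/9 = -⅑*1993 = -1993/9 ≈ -221.44)
S(v, c) = -68 + 4*v (S(v, c) = -3 + (4*v - 65) = -3 + (-65 + 4*v) = -68 + 4*v)
(1482 + o)/(4285 + S(-59, 30)) = (1482 - 1993/9)/(4285 + (-68 + 4*(-59))) = 11345/(9*(4285 + (-68 - 236))) = 11345/(9*(4285 - 304)) = (11345/9)/3981 = (11345/9)*(1/3981) = 11345/35829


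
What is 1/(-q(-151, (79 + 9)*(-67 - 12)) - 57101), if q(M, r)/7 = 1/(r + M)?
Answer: -7103/405588396 ≈ -1.7513e-5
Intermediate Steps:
q(M, r) = 7/(M + r) (q(M, r) = 7/(r + M) = 7/(M + r))
1/(-q(-151, (79 + 9)*(-67 - 12)) - 57101) = 1/(-7/(-151 + (79 + 9)*(-67 - 12)) - 57101) = 1/(-7/(-151 + 88*(-79)) - 57101) = 1/(-7/(-151 - 6952) - 57101) = 1/(-7/(-7103) - 57101) = 1/(-7*(-1)/7103 - 57101) = 1/(-1*(-7/7103) - 57101) = 1/(7/7103 - 57101) = 1/(-405588396/7103) = -7103/405588396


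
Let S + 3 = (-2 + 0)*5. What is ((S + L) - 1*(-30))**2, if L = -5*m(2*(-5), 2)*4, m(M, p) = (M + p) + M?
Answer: 142129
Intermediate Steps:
S = -13 (S = -3 + (-2 + 0)*5 = -3 - 2*5 = -3 - 10 = -13)
m(M, p) = p + 2*M
L = 360 (L = -5*(2 + 2*(2*(-5)))*4 = -5*(2 + 2*(-10))*4 = -5*(2 - 20)*4 = -5*(-18)*4 = 90*4 = 360)
((S + L) - 1*(-30))**2 = ((-13 + 360) - 1*(-30))**2 = (347 + 30)**2 = 377**2 = 142129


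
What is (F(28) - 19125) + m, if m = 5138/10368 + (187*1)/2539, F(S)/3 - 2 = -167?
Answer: -258234401021/13162176 ≈ -19619.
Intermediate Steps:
F(S) = -495 (F(S) = 6 + 3*(-167) = 6 - 501 = -495)
m = 7492099/13162176 (m = 5138*(1/10368) + 187*(1/2539) = 2569/5184 + 187/2539 = 7492099/13162176 ≈ 0.56921)
(F(28) - 19125) + m = (-495 - 19125) + 7492099/13162176 = -19620 + 7492099/13162176 = -258234401021/13162176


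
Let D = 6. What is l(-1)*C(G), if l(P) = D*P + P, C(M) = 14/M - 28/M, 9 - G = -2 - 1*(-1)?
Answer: 49/5 ≈ 9.8000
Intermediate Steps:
G = 10 (G = 9 - (-2 - 1*(-1)) = 9 - (-2 + 1) = 9 - 1*(-1) = 9 + 1 = 10)
C(M) = -14/M
l(P) = 7*P (l(P) = 6*P + P = 7*P)
l(-1)*C(G) = (7*(-1))*(-14/10) = -(-98)/10 = -7*(-7/5) = 49/5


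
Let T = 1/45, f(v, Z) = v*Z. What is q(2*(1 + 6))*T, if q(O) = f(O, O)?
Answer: 196/45 ≈ 4.3556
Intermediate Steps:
f(v, Z) = Z*v
q(O) = O**2 (q(O) = O*O = O**2)
T = 1/45 ≈ 0.022222
q(2*(1 + 6))*T = (2*(1 + 6))**2*(1/45) = (2*7)**2*(1/45) = 14**2*(1/45) = 196*(1/45) = 196/45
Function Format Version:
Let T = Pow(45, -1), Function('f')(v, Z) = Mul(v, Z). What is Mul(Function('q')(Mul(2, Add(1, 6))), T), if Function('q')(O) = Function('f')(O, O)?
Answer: Rational(196, 45) ≈ 4.3556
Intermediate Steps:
Function('f')(v, Z) = Mul(Z, v)
Function('q')(O) = Pow(O, 2) (Function('q')(O) = Mul(O, O) = Pow(O, 2))
T = Rational(1, 45) ≈ 0.022222
Mul(Function('q')(Mul(2, Add(1, 6))), T) = Mul(Pow(Mul(2, Add(1, 6)), 2), Rational(1, 45)) = Mul(Pow(Mul(2, 7), 2), Rational(1, 45)) = Mul(Pow(14, 2), Rational(1, 45)) = Mul(196, Rational(1, 45)) = Rational(196, 45)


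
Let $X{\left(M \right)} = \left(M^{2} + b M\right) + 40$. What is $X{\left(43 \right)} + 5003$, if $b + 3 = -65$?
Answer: $3968$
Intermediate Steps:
$b = -68$ ($b = -3 - 65 = -68$)
$X{\left(M \right)} = 40 + M^{2} - 68 M$ ($X{\left(M \right)} = \left(M^{2} - 68 M\right) + 40 = 40 + M^{2} - 68 M$)
$X{\left(43 \right)} + 5003 = \left(40 + 43^{2} - 2924\right) + 5003 = \left(40 + 1849 - 2924\right) + 5003 = -1035 + 5003 = 3968$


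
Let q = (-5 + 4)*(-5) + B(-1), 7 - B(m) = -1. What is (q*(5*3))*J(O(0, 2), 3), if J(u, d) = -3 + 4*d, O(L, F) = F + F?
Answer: 1755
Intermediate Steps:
O(L, F) = 2*F
B(m) = 8 (B(m) = 7 - 1*(-1) = 7 + 1 = 8)
q = 13 (q = (-5 + 4)*(-5) + 8 = -1*(-5) + 8 = 5 + 8 = 13)
(q*(5*3))*J(O(0, 2), 3) = (13*(5*3))*(-3 + 4*3) = (13*15)*(-3 + 12) = 195*9 = 1755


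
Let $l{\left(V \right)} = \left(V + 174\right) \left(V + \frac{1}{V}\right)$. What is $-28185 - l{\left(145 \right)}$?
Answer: $- \frac{372211}{5} \approx -74442.0$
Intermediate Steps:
$l{\left(V \right)} = \left(174 + V\right) \left(V + \frac{1}{V}\right)$
$-28185 - l{\left(145 \right)} = -28185 - \left(1 + 145^{2} + 174 \cdot 145 + \frac{174}{145}\right) = -28185 - \left(1 + 21025 + 25230 + 174 \cdot \frac{1}{145}\right) = -28185 - \left(1 + 21025 + 25230 + \frac{6}{5}\right) = -28185 - \frac{231286}{5} = - \frac{372211}{5}$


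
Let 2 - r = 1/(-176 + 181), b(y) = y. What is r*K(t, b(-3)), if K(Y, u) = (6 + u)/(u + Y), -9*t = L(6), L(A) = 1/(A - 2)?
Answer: -972/545 ≈ -1.7835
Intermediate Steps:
L(A) = 1/(-2 + A)
t = -1/36 (t = -1/(9*(-2 + 6)) = -⅑/4 = -⅑*¼ = -1/36 ≈ -0.027778)
r = 9/5 (r = 2 - 1/(-176 + 181) = 2 - 1/5 = 2 - 1*⅕ = 2 - ⅕ = 9/5 ≈ 1.8000)
K(Y, u) = (6 + u)/(Y + u)
r*K(t, b(-3)) = 9*((6 - 3)/(-1/36 - 3))/5 = 9*(3/(-109/36))/5 = 9*(-36/109*3)/5 = (9/5)*(-108/109) = -972/545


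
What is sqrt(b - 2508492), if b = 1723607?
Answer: I*sqrt(784885) ≈ 885.94*I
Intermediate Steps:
sqrt(b - 2508492) = sqrt(1723607 - 2508492) = sqrt(-784885) = I*sqrt(784885)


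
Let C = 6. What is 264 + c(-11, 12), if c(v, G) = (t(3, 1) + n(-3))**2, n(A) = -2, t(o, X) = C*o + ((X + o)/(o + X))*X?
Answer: 553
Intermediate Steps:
t(o, X) = X + 6*o (t(o, X) = 6*o + ((X + o)/(o + X))*X = 6*o + ((X + o)/(X + o))*X = 6*o + 1*X = 6*o + X = X + 6*o)
c(v, G) = 289 (c(v, G) = ((1 + 6*3) - 2)**2 = ((1 + 18) - 2)**2 = (19 - 2)**2 = 17**2 = 289)
264 + c(-11, 12) = 264 + 289 = 553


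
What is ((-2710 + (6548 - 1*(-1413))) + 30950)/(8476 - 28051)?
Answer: -12067/6525 ≈ -1.8493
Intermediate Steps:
((-2710 + (6548 - 1*(-1413))) + 30950)/(8476 - 28051) = ((-2710 + (6548 + 1413)) + 30950)/(-19575) = ((-2710 + 7961) + 30950)*(-1/19575) = (5251 + 30950)*(-1/19575) = 36201*(-1/19575) = -12067/6525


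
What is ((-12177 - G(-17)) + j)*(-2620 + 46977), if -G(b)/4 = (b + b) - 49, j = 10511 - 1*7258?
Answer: -410568392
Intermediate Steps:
j = 3253 (j = 10511 - 7258 = 3253)
G(b) = 196 - 8*b (G(b) = -4*((b + b) - 49) = -4*(2*b - 49) = -4*(-49 + 2*b) = 196 - 8*b)
((-12177 - G(-17)) + j)*(-2620 + 46977) = ((-12177 - (196 - 8*(-17))) + 3253)*(-2620 + 46977) = ((-12177 - (196 + 136)) + 3253)*44357 = ((-12177 - 1*332) + 3253)*44357 = ((-12177 - 332) + 3253)*44357 = (-12509 + 3253)*44357 = -9256*44357 = -410568392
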